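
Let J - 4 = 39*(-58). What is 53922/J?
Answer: -26961/1129 ≈ -23.880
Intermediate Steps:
J = -2258 (J = 4 + 39*(-58) = 4 - 2262 = -2258)
53922/J = 53922/(-2258) = 53922*(-1/2258) = -26961/1129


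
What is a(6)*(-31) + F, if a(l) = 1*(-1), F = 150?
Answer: 181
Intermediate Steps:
a(l) = -1
a(6)*(-31) + F = -1*(-31) + 150 = 31 + 150 = 181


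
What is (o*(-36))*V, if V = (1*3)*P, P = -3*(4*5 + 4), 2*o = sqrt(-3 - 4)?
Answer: 3888*I*sqrt(7) ≈ 10287.0*I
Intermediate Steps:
o = I*sqrt(7)/2 (o = sqrt(-3 - 4)/2 = sqrt(-7)/2 = (I*sqrt(7))/2 = I*sqrt(7)/2 ≈ 1.3229*I)
P = -72 (P = -3*(20 + 4) = -3*24 = -72)
V = -216 (V = (1*3)*(-72) = 3*(-72) = -216)
(o*(-36))*V = ((I*sqrt(7)/2)*(-36))*(-216) = -18*I*sqrt(7)*(-216) = 3888*I*sqrt(7)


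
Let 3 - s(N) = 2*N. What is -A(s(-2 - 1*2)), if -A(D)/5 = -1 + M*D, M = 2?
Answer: 105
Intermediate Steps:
s(N) = 3 - 2*N
A(D) = 5 - 10*D (A(D) = -5*(-1 + 2*D) = 5 - 10*D)
-A(s(-2 - 1*2)) = -(5 - 10*(3 - 2*(-2 - 1*2))) = -(5 - 10*(3 - 2*(-2 - 2))) = -(5 - 10*(3 - 2*(-4))) = -(5 - 10*(3 + 8)) = -(5 - 10*11) = -(5 - 110) = -1*(-105) = 105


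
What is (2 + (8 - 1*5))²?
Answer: 25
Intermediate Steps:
(2 + (8 - 1*5))² = (2 + (8 - 5))² = (2 + 3)² = 5² = 25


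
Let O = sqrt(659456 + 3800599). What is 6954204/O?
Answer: 2318068*sqrt(4460055)/1486685 ≈ 3292.9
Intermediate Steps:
O = sqrt(4460055) ≈ 2111.9
6954204/O = 6954204/(sqrt(4460055)) = 6954204*(sqrt(4460055)/4460055) = 2318068*sqrt(4460055)/1486685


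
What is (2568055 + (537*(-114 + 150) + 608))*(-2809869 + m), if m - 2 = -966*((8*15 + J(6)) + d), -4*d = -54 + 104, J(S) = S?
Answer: -7555672106460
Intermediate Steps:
d = -25/2 (d = -(-54 + 104)/4 = -¼*50 = -25/2 ≈ -12.500)
m = -109639 (m = 2 - 966*((8*15 + 6) - 25/2) = 2 - 966*((120 + 6) - 25/2) = 2 - 966*(126 - 25/2) = 2 - 966*227/2 = 2 - 109641 = -109639)
(2568055 + (537*(-114 + 150) + 608))*(-2809869 + m) = (2568055 + (537*(-114 + 150) + 608))*(-2809869 - 109639) = (2568055 + (537*36 + 608))*(-2919508) = (2568055 + (19332 + 608))*(-2919508) = (2568055 + 19940)*(-2919508) = 2587995*(-2919508) = -7555672106460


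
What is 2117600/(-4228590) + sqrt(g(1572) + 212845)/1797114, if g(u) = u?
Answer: -211760/422859 + sqrt(214417)/1797114 ≈ -0.50052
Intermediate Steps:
2117600/(-4228590) + sqrt(g(1572) + 212845)/1797114 = 2117600/(-4228590) + sqrt(1572 + 212845)/1797114 = 2117600*(-1/4228590) + sqrt(214417)*(1/1797114) = -211760/422859 + sqrt(214417)/1797114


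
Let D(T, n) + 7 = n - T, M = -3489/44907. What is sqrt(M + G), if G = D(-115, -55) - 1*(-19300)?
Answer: sqrt(4336427899286)/14969 ≈ 139.11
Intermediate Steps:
M = -1163/14969 (M = -3489*1/44907 = -1163/14969 ≈ -0.077694)
D(T, n) = -7 + n - T (D(T, n) = -7 + (n - T) = -7 + n - T)
G = 19353 (G = (-7 - 55 - 1*(-115)) - 1*(-19300) = (-7 - 55 + 115) + 19300 = 53 + 19300 = 19353)
sqrt(M + G) = sqrt(-1163/14969 + 19353) = sqrt(289693894/14969) = sqrt(4336427899286)/14969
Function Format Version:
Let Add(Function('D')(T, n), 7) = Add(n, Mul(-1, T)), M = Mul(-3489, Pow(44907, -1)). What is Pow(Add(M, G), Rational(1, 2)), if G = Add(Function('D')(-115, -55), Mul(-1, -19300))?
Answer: Mul(Rational(1, 14969), Pow(4336427899286, Rational(1, 2))) ≈ 139.11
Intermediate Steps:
M = Rational(-1163, 14969) (M = Mul(-3489, Rational(1, 44907)) = Rational(-1163, 14969) ≈ -0.077694)
Function('D')(T, n) = Add(-7, n, Mul(-1, T)) (Function('D')(T, n) = Add(-7, Add(n, Mul(-1, T))) = Add(-7, n, Mul(-1, T)))
G = 19353 (G = Add(Add(-7, -55, Mul(-1, -115)), Mul(-1, -19300)) = Add(Add(-7, -55, 115), 19300) = Add(53, 19300) = 19353)
Pow(Add(M, G), Rational(1, 2)) = Pow(Add(Rational(-1163, 14969), 19353), Rational(1, 2)) = Pow(Rational(289693894, 14969), Rational(1, 2)) = Mul(Rational(1, 14969), Pow(4336427899286, Rational(1, 2)))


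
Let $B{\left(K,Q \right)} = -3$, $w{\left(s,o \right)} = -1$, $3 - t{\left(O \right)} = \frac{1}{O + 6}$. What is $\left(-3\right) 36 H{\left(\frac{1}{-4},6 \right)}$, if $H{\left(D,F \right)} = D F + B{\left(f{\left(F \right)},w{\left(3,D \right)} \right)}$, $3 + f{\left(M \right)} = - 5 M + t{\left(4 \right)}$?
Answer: $486$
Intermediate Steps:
$t{\left(O \right)} = 3 - \frac{1}{6 + O}$ ($t{\left(O \right)} = 3 - \frac{1}{O + 6} = 3 - \frac{1}{6 + O}$)
$f{\left(M \right)} = - \frac{1}{10} - 5 M$ ($f{\left(M \right)} = -3 - \left(5 M - \frac{17 + 3 \cdot 4}{6 + 4}\right) = -3 - \left(5 M - \frac{17 + 12}{10}\right) = -3 - \left(- \frac{29}{10} + 5 M\right) = - \frac{1}{10} - 5 M$)
$H{\left(D,F \right)} = -3 + D F$ ($H{\left(D,F \right)} = D F - 3 = -3 + D F$)
$\left(-3\right) 36 H{\left(\frac{1}{-4},6 \right)} = \left(-3\right) 36 \left(-3 + \frac{1}{-4} \cdot 6\right) = - 108 \left(-3 - \frac{3}{2}\right) = \left(-108\right) \left(- \frac{9}{2}\right) = 486$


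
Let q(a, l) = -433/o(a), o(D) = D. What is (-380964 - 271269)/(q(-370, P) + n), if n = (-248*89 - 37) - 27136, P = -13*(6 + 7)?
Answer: 241326210/18220217 ≈ 13.245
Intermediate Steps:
P = -169 (P = -13*13 = -169)
q(a, l) = -433/a
n = -49245 (n = (-22072 - 37) - 27136 = -22109 - 27136 = -49245)
(-380964 - 271269)/(q(-370, P) + n) = (-380964 - 271269)/(-433/(-370) - 49245) = -652233/(-433*(-1/370) - 49245) = -652233/(433/370 - 49245) = -652233/(-18220217/370) = -652233*(-370/18220217) = 241326210/18220217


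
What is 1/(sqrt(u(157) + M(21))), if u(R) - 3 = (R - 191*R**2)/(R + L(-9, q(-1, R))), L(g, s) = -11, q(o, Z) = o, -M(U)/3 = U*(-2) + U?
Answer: -I*sqrt(171483059)/2349083 ≈ -0.0055746*I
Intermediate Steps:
M(U) = 3*U (M(U) = -3*(U*(-2) + U) = -3*(-2*U + U) = -(-3)*U = 3*U)
u(R) = 3 + (R - 191*R**2)/(-11 + R) (u(R) = 3 + (R - 191*R**2)/(R - 11) = 3 + (R - 191*R**2)/(-11 + R))
1/(sqrt(u(157) + M(21))) = 1/(sqrt((-33 - 191*157**2 + 4*157)/(-11 + 157) + 3*21)) = 1/(sqrt((-33 - 191*24649 + 628)/146 + 63)) = 1/(sqrt((-33 - 4707959 + 628)/146 + 63)) = 1/(sqrt((1/146)*(-4707364) + 63)) = 1/(sqrt(-2353682/73 + 63)) = 1/(sqrt(-2349083/73)) = 1/(I*sqrt(171483059)/73) = -I*sqrt(171483059)/2349083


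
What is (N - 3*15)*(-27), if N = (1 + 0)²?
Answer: 1188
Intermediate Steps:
N = 1 (N = 1² = 1)
(N - 3*15)*(-27) = (1 - 3*15)*(-27) = (1 - 45)*(-27) = -44*(-27) = 1188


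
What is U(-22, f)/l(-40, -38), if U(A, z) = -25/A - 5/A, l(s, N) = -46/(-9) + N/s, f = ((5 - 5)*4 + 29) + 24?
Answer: 2700/12001 ≈ 0.22498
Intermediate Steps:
f = 53 (f = (0*4 + 29) + 24 = (0 + 29) + 24 = 29 + 24 = 53)
l(s, N) = 46/9 + N/s (l(s, N) = -46*(-⅑) + N/s = 46/9 + N/s)
U(A, z) = -30/A
U(-22, f)/l(-40, -38) = (-30/(-22))/(46/9 - 38/(-40)) = (-30*(-1/22))/(46/9 - 38*(-1/40)) = 15/(11*(46/9 + 19/20)) = 15/(11*(1091/180)) = (15/11)*(180/1091) = 2700/12001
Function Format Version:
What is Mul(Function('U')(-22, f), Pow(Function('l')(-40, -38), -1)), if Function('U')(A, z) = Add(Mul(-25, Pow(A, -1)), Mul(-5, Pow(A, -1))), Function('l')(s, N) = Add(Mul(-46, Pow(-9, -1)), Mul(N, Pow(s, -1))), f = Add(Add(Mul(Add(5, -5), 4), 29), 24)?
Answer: Rational(2700, 12001) ≈ 0.22498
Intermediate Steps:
f = 53 (f = Add(Add(Mul(0, 4), 29), 24) = Add(Add(0, 29), 24) = Add(29, 24) = 53)
Function('l')(s, N) = Add(Rational(46, 9), Mul(N, Pow(s, -1))) (Function('l')(s, N) = Add(Mul(-46, Rational(-1, 9)), Mul(N, Pow(s, -1))) = Add(Rational(46, 9), Mul(N, Pow(s, -1))))
Function('U')(A, z) = Mul(-30, Pow(A, -1))
Mul(Function('U')(-22, f), Pow(Function('l')(-40, -38), -1)) = Mul(Mul(-30, Pow(-22, -1)), Pow(Add(Rational(46, 9), Mul(-38, Pow(-40, -1))), -1)) = Mul(Mul(-30, Rational(-1, 22)), Pow(Add(Rational(46, 9), Mul(-38, Rational(-1, 40))), -1)) = Mul(Rational(15, 11), Pow(Add(Rational(46, 9), Rational(19, 20)), -1)) = Mul(Rational(15, 11), Pow(Rational(1091, 180), -1)) = Mul(Rational(15, 11), Rational(180, 1091)) = Rational(2700, 12001)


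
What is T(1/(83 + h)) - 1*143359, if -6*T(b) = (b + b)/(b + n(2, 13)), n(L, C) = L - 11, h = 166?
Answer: -963372479/6720 ≈ -1.4336e+5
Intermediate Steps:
n(L, C) = -11 + L
T(b) = -b/(3*(-9 + b)) (T(b) = -(b + b)/(6*(b + (-11 + 2))) = -2*b/(6*(b - 9)) = -2*b/(6*(-9 + b)) = -b/(3*(-9 + b)))
T(1/(83 + h)) - 1*143359 = -1/((83 + 166)*(-27 + 3/(83 + 166))) - 1*143359 = -1/(249*(-27 + 3/249)) - 143359 = -1*1/249/(-27 + 3*(1/249)) - 143359 = -1*1/249/(-27 + 1/83) - 143359 = -1*1/249/(-2240/83) - 143359 = -1*1/249*(-83/2240) - 143359 = 1/6720 - 143359 = -963372479/6720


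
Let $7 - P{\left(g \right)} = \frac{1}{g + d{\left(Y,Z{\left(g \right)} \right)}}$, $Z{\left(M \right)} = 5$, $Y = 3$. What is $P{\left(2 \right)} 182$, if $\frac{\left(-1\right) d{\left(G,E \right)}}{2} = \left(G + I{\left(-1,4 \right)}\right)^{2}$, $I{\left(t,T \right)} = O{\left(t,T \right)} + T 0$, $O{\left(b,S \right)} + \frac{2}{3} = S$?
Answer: $\frac{449267}{352} \approx 1276.3$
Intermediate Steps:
$O{\left(b,S \right)} = - \frac{2}{3} + S$
$I{\left(t,T \right)} = - \frac{2}{3} + T$ ($I{\left(t,T \right)} = \left(- \frac{2}{3} + T\right) + T 0 = \left(- \frac{2}{3} + T\right) + 0 = - \frac{2}{3} + T$)
$d{\left(G,E \right)} = - 2 \left(\frac{10}{3} + G\right)^{2}$ ($d{\left(G,E \right)} = - 2 \left(G + \left(- \frac{2}{3} + 4\right)\right)^{2} = - 2 \left(G + \frac{10}{3}\right)^{2} = - 2 \left(\frac{10}{3} + G\right)^{2}$)
$P{\left(g \right)} = 7 - \frac{1}{- \frac{722}{9} + g}$ ($P{\left(g \right)} = 7 - \frac{1}{g - \frac{2 \left(10 + 3 \cdot 3\right)^{2}}{9}} = 7 - \frac{1}{g - \frac{2 \left(10 + 9\right)^{2}}{9}} = 7 - \frac{1}{g - \frac{2 \cdot 19^{2}}{9}} = 7 - \frac{1}{g - \frac{722}{9}} = 7 - \frac{1}{- \frac{722}{9} + g}$)
$P{\left(2 \right)} 182 = \frac{-5063 + 63 \cdot 2}{-722 + 9 \cdot 2} \cdot 182 = \frac{-5063 + 126}{-722 + 18} \cdot 182 = \frac{1}{-704} \left(-4937\right) 182 = \left(- \frac{1}{704}\right) \left(-4937\right) 182 = \frac{4937}{704} \cdot 182 = \frac{449267}{352}$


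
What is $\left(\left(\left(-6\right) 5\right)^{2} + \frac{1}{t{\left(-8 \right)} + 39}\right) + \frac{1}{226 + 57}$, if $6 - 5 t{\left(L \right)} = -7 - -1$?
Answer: $\frac{52724522}{58581} \approx 900.03$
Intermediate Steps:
$t{\left(L \right)} = \frac{12}{5}$ ($t{\left(L \right)} = \frac{6}{5} - \frac{-7 - -1}{5} = \frac{6}{5} - \frac{-7 + 1}{5} = \frac{6}{5} - - \frac{6}{5} = \frac{6}{5} + \frac{6}{5} = \frac{12}{5}$)
$\left(\left(\left(-6\right) 5\right)^{2} + \frac{1}{t{\left(-8 \right)} + 39}\right) + \frac{1}{226 + 57} = \left(\left(\left(-6\right) 5\right)^{2} + \frac{1}{\frac{12}{5} + 39}\right) + \frac{1}{226 + 57} = \left(\left(-30\right)^{2} + \frac{1}{\frac{207}{5}}\right) + \frac{1}{283} = \left(900 + \frac{5}{207}\right) + \frac{1}{283} = \frac{186305}{207} + \frac{1}{283} = \frac{52724522}{58581}$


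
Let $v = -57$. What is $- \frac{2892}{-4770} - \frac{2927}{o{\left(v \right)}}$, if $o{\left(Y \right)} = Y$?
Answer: $\frac{784813}{15105} \approx 51.957$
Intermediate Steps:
$- \frac{2892}{-4770} - \frac{2927}{o{\left(v \right)}} = - \frac{2892}{-4770} - \frac{2927}{-57} = \left(-2892\right) \left(- \frac{1}{4770}\right) - - \frac{2927}{57} = \frac{482}{795} + \frac{2927}{57} = \frac{784813}{15105}$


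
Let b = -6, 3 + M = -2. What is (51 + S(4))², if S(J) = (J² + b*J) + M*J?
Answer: 529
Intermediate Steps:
M = -5 (M = -3 - 2 = -5)
S(J) = J² - 11*J (S(J) = (J² - 6*J) - 5*J = J² - 11*J)
(51 + S(4))² = (51 + 4*(-11 + 4))² = (51 + 4*(-7))² = (51 - 28)² = 23² = 529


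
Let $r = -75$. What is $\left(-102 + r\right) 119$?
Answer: $-21063$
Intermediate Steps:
$\left(-102 + r\right) 119 = \left(-102 - 75\right) 119 = \left(-177\right) 119 = -21063$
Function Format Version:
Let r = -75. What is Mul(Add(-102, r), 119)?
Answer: -21063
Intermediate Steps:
Mul(Add(-102, r), 119) = Mul(Add(-102, -75), 119) = Mul(-177, 119) = -21063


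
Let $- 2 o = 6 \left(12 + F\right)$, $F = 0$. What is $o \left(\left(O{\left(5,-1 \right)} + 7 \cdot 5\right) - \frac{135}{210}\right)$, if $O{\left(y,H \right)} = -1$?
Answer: $- \frac{8406}{7} \approx -1200.9$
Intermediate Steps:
$o = -36$ ($o = - \frac{6 \left(12 + 0\right)}{2} = - \frac{6 \cdot 12}{2} = \left(- \frac{1}{2}\right) 72 = -36$)
$o \left(\left(O{\left(5,-1 \right)} + 7 \cdot 5\right) - \frac{135}{210}\right) = - 36 \left(\left(-1 + 7 \cdot 5\right) - \frac{135}{210}\right) = - 36 \left(\left(-1 + 35\right) - \frac{9}{14}\right) = - 36 \left(34 - \frac{9}{14}\right) = \left(-36\right) \frac{467}{14} = - \frac{8406}{7}$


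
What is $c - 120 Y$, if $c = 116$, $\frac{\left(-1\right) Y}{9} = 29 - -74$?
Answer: $111356$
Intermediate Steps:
$Y = -927$ ($Y = - 9 \left(29 - -74\right) = - 9 \left(29 + 74\right) = \left(-9\right) 103 = -927$)
$c - 120 Y = 116 - -111240 = 116 + 111240 = 111356$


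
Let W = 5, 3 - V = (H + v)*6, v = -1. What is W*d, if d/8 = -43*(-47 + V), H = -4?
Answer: 24080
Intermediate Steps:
V = 33 (V = 3 - (-4 - 1)*6 = 3 - (-5)*6 = 3 - 1*(-30) = 3 + 30 = 33)
d = 4816 (d = 8*(-43*(-47 + 33)) = 8*(-43*(-14)) = 8*602 = 4816)
W*d = 5*4816 = 24080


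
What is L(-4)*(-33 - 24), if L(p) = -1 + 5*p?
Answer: 1197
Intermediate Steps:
L(-4)*(-33 - 24) = (-1 + 5*(-4))*(-33 - 24) = (-1 - 20)*(-57) = -21*(-57) = 1197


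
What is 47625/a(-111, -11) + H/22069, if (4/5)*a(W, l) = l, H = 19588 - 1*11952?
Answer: -840744904/242759 ≈ -3463.3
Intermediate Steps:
H = 7636 (H = 19588 - 11952 = 7636)
a(W, l) = 5*l/4
47625/a(-111, -11) + H/22069 = 47625/(((5/4)*(-11))) + 7636/22069 = 47625/(-55/4) + 7636*(1/22069) = 47625*(-4/55) + 7636/22069 = -38100/11 + 7636/22069 = -840744904/242759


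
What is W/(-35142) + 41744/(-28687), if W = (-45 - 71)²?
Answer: -926489960/504059277 ≈ -1.8381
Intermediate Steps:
W = 13456 (W = (-116)² = 13456)
W/(-35142) + 41744/(-28687) = 13456/(-35142) + 41744/(-28687) = 13456*(-1/35142) + 41744*(-1/28687) = -6728/17571 - 41744/28687 = -926489960/504059277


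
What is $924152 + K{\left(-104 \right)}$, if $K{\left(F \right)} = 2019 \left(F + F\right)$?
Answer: $504200$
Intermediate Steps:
$K{\left(F \right)} = 4038 F$ ($K{\left(F \right)} = 2019 \cdot 2 F = 4038 F$)
$924152 + K{\left(-104 \right)} = 924152 + 4038 \left(-104\right) = 924152 - 419952 = 504200$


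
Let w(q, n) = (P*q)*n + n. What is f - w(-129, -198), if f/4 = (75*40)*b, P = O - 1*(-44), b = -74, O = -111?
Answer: 823512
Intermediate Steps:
P = -67 (P = -111 - 1*(-44) = -111 + 44 = -67)
f = -888000 (f = 4*((75*40)*(-74)) = 4*(3000*(-74)) = 4*(-222000) = -888000)
w(q, n) = n - 67*n*q (w(q, n) = (-67*q)*n + n = -67*n*q + n = n - 67*n*q)
f - w(-129, -198) = -888000 - (-198)*(1 - 67*(-129)) = -888000 - (-198)*(1 + 8643) = -888000 - (-198)*8644 = -888000 - 1*(-1711512) = -888000 + 1711512 = 823512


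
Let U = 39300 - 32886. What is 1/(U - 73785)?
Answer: -1/67371 ≈ -1.4843e-5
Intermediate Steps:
U = 6414
1/(U - 73785) = 1/(6414 - 73785) = 1/(-67371) = -1/67371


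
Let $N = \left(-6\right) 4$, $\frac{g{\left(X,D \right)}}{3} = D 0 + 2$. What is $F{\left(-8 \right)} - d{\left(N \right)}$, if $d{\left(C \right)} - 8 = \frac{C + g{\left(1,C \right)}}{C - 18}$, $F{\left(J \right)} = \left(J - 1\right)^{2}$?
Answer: $\frac{508}{7} \approx 72.571$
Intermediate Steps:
$g{\left(X,D \right)} = 6$ ($g{\left(X,D \right)} = 3 \left(D 0 + 2\right) = 3 \left(0 + 2\right) = 3 \cdot 2 = 6$)
$F{\left(J \right)} = \left(-1 + J\right)^{2}$
$N = -24$
$d{\left(C \right)} = 8 + \frac{6 + C}{-18 + C}$ ($d{\left(C \right)} = 8 + \frac{C + 6}{C - 18} = 8 + \frac{6 + C}{-18 + C}$)
$F{\left(-8 \right)} - d{\left(N \right)} = \left(-1 - 8\right)^{2} - \frac{3 \left(-46 + 3 \left(-24\right)\right)}{-18 - 24} = \left(-9\right)^{2} - \frac{3 \left(-46 - 72\right)}{-42} = 81 - 3 \left(- \frac{1}{42}\right) \left(-118\right) = 81 - \frac{59}{7} = \frac{508}{7}$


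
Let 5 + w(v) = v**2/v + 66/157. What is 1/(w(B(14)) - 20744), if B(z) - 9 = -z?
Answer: -157/3258312 ≈ -4.8184e-5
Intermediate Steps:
B(z) = 9 - z
w(v) = -719/157 + v (w(v) = -5 + (v**2/v + 66/157) = -5 + (v + 66*(1/157)) = -5 + (v + 66/157) = -5 + (66/157 + v) = -719/157 + v)
1/(w(B(14)) - 20744) = 1/((-719/157 + (9 - 1*14)) - 20744) = 1/((-719/157 + (9 - 14)) - 20744) = 1/((-719/157 - 5) - 20744) = 1/(-1504/157 - 20744) = 1/(-3258312/157) = -157/3258312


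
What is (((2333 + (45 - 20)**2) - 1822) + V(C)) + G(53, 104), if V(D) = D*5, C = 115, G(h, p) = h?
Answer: 1764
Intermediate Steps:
V(D) = 5*D
(((2333 + (45 - 20)**2) - 1822) + V(C)) + G(53, 104) = (((2333 + (45 - 20)**2) - 1822) + 5*115) + 53 = (((2333 + 25**2) - 1822) + 575) + 53 = (((2333 + 625) - 1822) + 575) + 53 = ((2958 - 1822) + 575) + 53 = (1136 + 575) + 53 = 1711 + 53 = 1764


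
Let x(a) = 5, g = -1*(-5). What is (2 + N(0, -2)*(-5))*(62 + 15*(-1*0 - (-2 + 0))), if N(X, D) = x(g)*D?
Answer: 4784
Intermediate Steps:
g = 5
N(X, D) = 5*D
(2 + N(0, -2)*(-5))*(62 + 15*(-1*0 - (-2 + 0))) = (2 + (5*(-2))*(-5))*(62 + 15*(-1*0 - (-2 + 0))) = (2 - 10*(-5))*(62 + 15*(0 - 1*(-2))) = (2 + 50)*(62 + 15*(0 + 2)) = 52*(62 + 15*2) = 52*(62 + 30) = 52*92 = 4784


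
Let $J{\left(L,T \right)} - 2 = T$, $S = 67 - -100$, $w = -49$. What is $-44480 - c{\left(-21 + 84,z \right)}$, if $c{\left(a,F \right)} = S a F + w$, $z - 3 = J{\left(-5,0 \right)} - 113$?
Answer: $1091837$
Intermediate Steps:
$S = 167$ ($S = 67 + 100 = 167$)
$J{\left(L,T \right)} = 2 + T$
$z = -108$ ($z = 3 + \left(\left(2 + 0\right) - 113\right) = 3 + \left(2 - 113\right) = 3 - 111 = -108$)
$c{\left(a,F \right)} = -49 + 167 F a$ ($c{\left(a,F \right)} = 167 a F - 49 = 167 F a - 49 = -49 + 167 F a$)
$-44480 - c{\left(-21 + 84,z \right)} = -44480 - \left(-49 + 167 \left(-108\right) \left(-21 + 84\right)\right) = -44480 - \left(-49 + 167 \left(-108\right) 63\right) = -44480 - \left(-49 - 1136268\right) = -44480 - -1136317 = -44480 + 1136317 = 1091837$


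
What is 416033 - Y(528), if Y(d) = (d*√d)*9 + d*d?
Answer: 137249 - 19008*√33 ≈ 28056.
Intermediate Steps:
Y(d) = d² + 9*d^(3/2) (Y(d) = d^(3/2)*9 + d² = 9*d^(3/2) + d² = d² + 9*d^(3/2))
416033 - Y(528) = 416033 - (528² + 9*528^(3/2)) = 416033 - (278784 + 9*(2112*√33)) = 416033 - (278784 + 19008*√33) = 416033 + (-278784 - 19008*√33) = 137249 - 19008*√33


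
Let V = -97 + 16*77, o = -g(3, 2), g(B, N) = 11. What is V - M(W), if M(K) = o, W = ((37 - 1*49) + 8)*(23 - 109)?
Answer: 1146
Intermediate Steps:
W = 344 (W = ((37 - 49) + 8)*(-86) = (-12 + 8)*(-86) = -4*(-86) = 344)
o = -11 (o = -1*11 = -11)
V = 1135 (V = -97 + 1232 = 1135)
M(K) = -11
V - M(W) = 1135 - 1*(-11) = 1135 + 11 = 1146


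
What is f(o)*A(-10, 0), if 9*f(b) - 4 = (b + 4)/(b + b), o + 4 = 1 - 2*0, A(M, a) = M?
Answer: -115/27 ≈ -4.2593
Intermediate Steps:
o = -3 (o = -4 + (1 - 2*0) = -4 + (1 + 0) = -4 + 1 = -3)
f(b) = 4/9 + (4 + b)/(18*b) (f(b) = 4/9 + ((b + 4)/(b + b))/9 = 4/9 + ((4 + b)/((2*b)))/9 = 4/9 + ((4 + b)*(1/(2*b)))/9 = 4/9 + ((4 + b)/(2*b))/9 = 4/9 + (4 + b)/(18*b))
f(o)*A(-10, 0) = ((1/18)*(4 + 9*(-3))/(-3))*(-10) = ((1/18)*(-1/3)*(4 - 27))*(-10) = ((1/18)*(-1/3)*(-23))*(-10) = (23/54)*(-10) = -115/27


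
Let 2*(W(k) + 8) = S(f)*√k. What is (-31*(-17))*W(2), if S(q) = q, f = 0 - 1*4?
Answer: -4216 - 1054*√2 ≈ -5706.6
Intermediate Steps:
f = -4 (f = 0 - 4 = -4)
W(k) = -8 - 2*√k (W(k) = -8 + (-4*√k)/2 = -8 - 2*√k)
(-31*(-17))*W(2) = (-31*(-17))*(-8 - 2*√2) = 527*(-8 - 2*√2) = -4216 - 1054*√2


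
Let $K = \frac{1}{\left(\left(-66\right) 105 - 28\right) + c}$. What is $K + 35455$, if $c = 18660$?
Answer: $\frac{414894411}{11702} \approx 35455.0$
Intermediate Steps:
$K = \frac{1}{11702}$ ($K = \frac{1}{\left(\left(-66\right) 105 - 28\right) + 18660} = \frac{1}{\left(-6930 - 28\right) + 18660} = \frac{1}{-6958 + 18660} = \frac{1}{11702} \approx 8.5455 \cdot 10^{-5}$)
$K + 35455 = \frac{1}{11702} + 35455 = \frac{414894411}{11702}$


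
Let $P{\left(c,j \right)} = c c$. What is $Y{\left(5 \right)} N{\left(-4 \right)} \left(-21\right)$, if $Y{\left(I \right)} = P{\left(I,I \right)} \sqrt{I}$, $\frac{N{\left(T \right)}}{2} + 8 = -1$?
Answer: $9450 \sqrt{5} \approx 21131.0$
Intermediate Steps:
$N{\left(T \right)} = -18$ ($N{\left(T \right)} = -16 + 2 \left(-1\right) = -16 - 2 = -18$)
$P{\left(c,j \right)} = c^{2}$
$Y{\left(I \right)} = I^{\frac{5}{2}}$ ($Y{\left(I \right)} = I^{2} \sqrt{I} = I^{\frac{5}{2}}$)
$Y{\left(5 \right)} N{\left(-4 \right)} \left(-21\right) = 5^{\frac{5}{2}} \left(-18\right) \left(-21\right) = 25 \sqrt{5} \left(-18\right) \left(-21\right) = - 450 \sqrt{5} \left(-21\right) = 9450 \sqrt{5}$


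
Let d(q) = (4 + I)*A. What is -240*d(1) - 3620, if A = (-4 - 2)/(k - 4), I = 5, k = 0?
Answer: -6860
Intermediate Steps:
A = 3/2 (A = (-4 - 2)/(0 - 4) = -6/(-4) = -6*(-¼) = 3/2 ≈ 1.5000)
d(q) = 27/2 (d(q) = (4 + 5)*(3/2) = 9*(3/2) = 27/2)
-240*d(1) - 3620 = -240*27/2 - 3620 = -3240 - 3620 = -6860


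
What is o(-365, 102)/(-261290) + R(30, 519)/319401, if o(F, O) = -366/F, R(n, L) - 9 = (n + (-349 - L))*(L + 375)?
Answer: -11908071499886/5076924143475 ≈ -2.3455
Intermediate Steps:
R(n, L) = 9 + (375 + L)*(-349 + n - L) (R(n, L) = 9 + (n + (-349 - L))*(L + 375) = 9 + (-349 + n - L)*(375 + L) = 9 + (375 + L)*(-349 + n - L))
o(-365, 102)/(-261290) + R(30, 519)/319401 = -366/(-365)/(-261290) + (-130866 - 1*519² - 724*519 + 375*30 + 519*30)/319401 = -366*(-1/365)*(-1/261290) + (-130866 - 1*269361 - 375756 + 11250 + 15570)*(1/319401) = (366/365)*(-1/261290) + (-130866 - 269361 - 375756 + 11250 + 15570)*(1/319401) = -183/47685425 - 749163*1/319401 = -183/47685425 - 249721/106467 = -11908071499886/5076924143475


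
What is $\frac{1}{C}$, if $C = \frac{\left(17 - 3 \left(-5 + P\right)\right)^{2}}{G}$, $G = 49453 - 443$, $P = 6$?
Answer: $\frac{24505}{98} \approx 250.05$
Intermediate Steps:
$G = 49010$ ($G = 49453 - 443 = 49010$)
$C = \frac{98}{24505}$ ($C = \frac{\left(17 - 3 \left(-5 + 6\right)\right)^{2}}{49010} = \left(17 - 3\right)^{2} \cdot \frac{1}{49010} = 14^{2} \cdot \frac{1}{49010} = 196 \cdot \frac{1}{49010} = \frac{98}{24505} \approx 0.0039992$)
$\frac{1}{C} = \frac{1}{\frac{98}{24505}} = \frac{24505}{98}$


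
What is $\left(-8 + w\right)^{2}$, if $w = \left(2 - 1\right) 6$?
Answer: $4$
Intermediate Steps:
$w = 6$ ($w = 1 \cdot 6 = 6$)
$\left(-8 + w\right)^{2} = \left(-8 + 6\right)^{2} = \left(-2\right)^{2} = 4$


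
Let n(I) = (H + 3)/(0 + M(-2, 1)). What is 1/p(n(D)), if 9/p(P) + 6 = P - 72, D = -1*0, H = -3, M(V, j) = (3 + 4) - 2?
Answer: -26/3 ≈ -8.6667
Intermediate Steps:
M(V, j) = 5 (M(V, j) = 7 - 2 = 5)
D = 0
n(I) = 0 (n(I) = (-3 + 3)/(0 + 5) = 0/5 = 0*(⅕) = 0)
p(P) = 9/(-78 + P) (p(P) = 9/(-6 + (P - 72)) = 9/(-6 + (-72 + P)) = 9/(-78 + P))
1/p(n(D)) = 1/(9/(-78 + 0)) = 1/(9/(-78)) = 1/(9*(-1/78)) = 1/(-3/26) = -26/3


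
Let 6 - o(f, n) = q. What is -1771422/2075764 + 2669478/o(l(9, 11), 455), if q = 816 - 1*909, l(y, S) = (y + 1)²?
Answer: 923505160069/34250106 ≈ 26964.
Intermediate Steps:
l(y, S) = (1 + y)²
q = -93 (q = 816 - 909 = -93)
o(f, n) = 99 (o(f, n) = 6 - 1*(-93) = 6 + 93 = 99)
-1771422/2075764 + 2669478/o(l(9, 11), 455) = -1771422/2075764 + 2669478/99 = -1771422*1/2075764 + 2669478*(1/99) = -885711/1037882 + 889826/33 = 923505160069/34250106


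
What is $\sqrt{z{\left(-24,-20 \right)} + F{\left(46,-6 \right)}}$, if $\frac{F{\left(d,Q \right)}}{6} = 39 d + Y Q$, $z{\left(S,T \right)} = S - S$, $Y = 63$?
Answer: $12 \sqrt{59} \approx 92.174$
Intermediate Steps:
$z{\left(S,T \right)} = 0$
$F{\left(d,Q \right)} = 234 d + 378 Q$ ($F{\left(d,Q \right)} = 6 \left(39 d + 63 Q\right) = 234 d + 378 Q$)
$\sqrt{z{\left(-24,-20 \right)} + F{\left(46,-6 \right)}} = \sqrt{0 + \left(234 \cdot 46 + 378 \left(-6\right)\right)} = \sqrt{0 + \left(10764 - 2268\right)} = \sqrt{0 + 8496} = \sqrt{8496} = 12 \sqrt{59}$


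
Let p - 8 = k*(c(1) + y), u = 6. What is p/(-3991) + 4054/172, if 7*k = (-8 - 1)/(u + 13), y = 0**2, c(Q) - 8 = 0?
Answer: 1075852369/45649058 ≈ 23.568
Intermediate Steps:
c(Q) = 8 (c(Q) = 8 + 0 = 8)
y = 0
k = -9/133 (k = ((-8 - 1)/(6 + 13))/7 = (-9/19)/7 = (-9*1/19)/7 = (1/7)*(-9/19) = -9/133 ≈ -0.067669)
p = 992/133 (p = 8 - 9*(8 + 0)/133 = 8 - 9/133*8 = 8 - 72/133 = 992/133 ≈ 7.4586)
p/(-3991) + 4054/172 = (992/133)/(-3991) + 4054/172 = (992/133)*(-1/3991) + 4054*(1/172) = -992/530803 + 2027/86 = 1075852369/45649058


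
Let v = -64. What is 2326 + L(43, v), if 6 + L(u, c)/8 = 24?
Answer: 2470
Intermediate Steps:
L(u, c) = 144 (L(u, c) = -48 + 8*24 = -48 + 192 = 144)
2326 + L(43, v) = 2326 + 144 = 2470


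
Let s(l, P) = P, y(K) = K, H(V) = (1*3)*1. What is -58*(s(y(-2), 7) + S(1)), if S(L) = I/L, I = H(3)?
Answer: -580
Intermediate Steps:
H(V) = 3 (H(V) = 3*1 = 3)
I = 3
S(L) = 3/L
-58*(s(y(-2), 7) + S(1)) = -58*(7 + 3/1) = -58*(7 + 3*1) = -58*(7 + 3) = -58*10 = -580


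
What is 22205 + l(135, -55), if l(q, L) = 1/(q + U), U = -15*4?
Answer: 1665376/75 ≈ 22205.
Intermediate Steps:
U = -60
l(q, L) = 1/(-60 + q) (l(q, L) = 1/(q - 60) = 1/(-60 + q))
22205 + l(135, -55) = 22205 + 1/(-60 + 135) = 22205 + 1/75 = 1665376/75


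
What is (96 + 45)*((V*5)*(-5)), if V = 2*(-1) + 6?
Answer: -14100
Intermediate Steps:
V = 4 (V = -2 + 6 = 4)
(96 + 45)*((V*5)*(-5)) = (96 + 45)*((4*5)*(-5)) = 141*(20*(-5)) = 141*(-100) = -14100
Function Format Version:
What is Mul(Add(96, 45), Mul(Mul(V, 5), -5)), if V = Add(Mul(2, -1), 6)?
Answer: -14100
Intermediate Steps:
V = 4 (V = Add(-2, 6) = 4)
Mul(Add(96, 45), Mul(Mul(V, 5), -5)) = Mul(Add(96, 45), Mul(Mul(4, 5), -5)) = Mul(141, Mul(20, -5)) = Mul(141, -100) = -14100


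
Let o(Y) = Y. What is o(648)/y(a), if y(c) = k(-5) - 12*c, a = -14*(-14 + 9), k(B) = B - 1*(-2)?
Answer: -216/281 ≈ -0.76868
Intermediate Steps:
k(B) = 2 + B (k(B) = B + 2 = 2 + B)
a = 70 (a = -14*(-5) = 70)
y(c) = -3 - 12*c (y(c) = (2 - 5) - 12*c = -3 - 12*c)
o(648)/y(a) = 648/(-3 - 12*70) = 648/(-3 - 840) = 648/(-843) = 648*(-1/843) = -216/281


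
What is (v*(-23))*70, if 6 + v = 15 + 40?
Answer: -78890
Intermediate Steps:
v = 49 (v = -6 + (15 + 40) = -6 + 55 = 49)
(v*(-23))*70 = (49*(-23))*70 = -1127*70 = -78890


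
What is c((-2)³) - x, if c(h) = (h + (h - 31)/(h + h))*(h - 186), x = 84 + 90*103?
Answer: -66199/8 ≈ -8274.9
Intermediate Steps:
x = 9354 (x = 84 + 9270 = 9354)
c(h) = (-186 + h)*(h + (-31 + h)/(2*h)) (c(h) = (h + (-31 + h)/((2*h)))*(-186 + h) = (h + (-31 + h)*(1/(2*h)))*(-186 + h) = (h + (-31 + h)/(2*h))*(-186 + h) = (-186 + h)*(h + (-31 + h)/(2*h)))
c((-2)³) - x = (-217/2 + ((-2)³)² + 2883/((-2)³) - 371/2*(-2)³) - 1*9354 = (-217/2 + (-8)² + 2883/(-8) - 371/2*(-8)) - 9354 = (-217/2 + 64 + 2883*(-⅛) + 1484) - 9354 = (-217/2 + 64 - 2883/8 + 1484) - 9354 = 8633/8 - 9354 = -66199/8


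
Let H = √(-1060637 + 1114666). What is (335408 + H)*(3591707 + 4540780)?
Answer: 2727701199696 + 8132487*√54029 ≈ 2.7296e+12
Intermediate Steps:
H = √54029 ≈ 232.44
(335408 + H)*(3591707 + 4540780) = (335408 + √54029)*(3591707 + 4540780) = (335408 + √54029)*8132487 = 2727701199696 + 8132487*√54029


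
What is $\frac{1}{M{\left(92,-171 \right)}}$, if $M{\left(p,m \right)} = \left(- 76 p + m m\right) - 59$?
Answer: $\frac{1}{22190} \approx 4.5065 \cdot 10^{-5}$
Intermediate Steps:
$M{\left(p,m \right)} = -59 + m^{2} - 76 p$ ($M{\left(p,m \right)} = \left(- 76 p + m^{2}\right) - 59 = \left(m^{2} - 76 p\right) - 59 = -59 + m^{2} - 76 p$)
$\frac{1}{M{\left(92,-171 \right)}} = \frac{1}{-59 + \left(-171\right)^{2} - 6992} = \frac{1}{-59 + 29241 - 6992} = \frac{1}{22190}$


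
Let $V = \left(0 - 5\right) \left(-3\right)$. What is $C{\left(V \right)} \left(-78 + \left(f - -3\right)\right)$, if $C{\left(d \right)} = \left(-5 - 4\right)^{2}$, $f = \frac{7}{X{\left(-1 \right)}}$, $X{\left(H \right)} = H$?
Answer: $-6642$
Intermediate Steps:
$f = -7$ ($f = \frac{7}{-1} = 7 \left(-1\right) = -7$)
$V = 15$ ($V = \left(-5\right) \left(-3\right) = 15$)
$C{\left(d \right)} = 81$ ($C{\left(d \right)} = \left(-9\right)^{2} = 81$)
$C{\left(V \right)} \left(-78 + \left(f - -3\right)\right) = 81 \left(-78 - 4\right) = 81 \left(-82\right) = -6642$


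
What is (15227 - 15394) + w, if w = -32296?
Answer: -32463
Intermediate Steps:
(15227 - 15394) + w = (15227 - 15394) - 32296 = -167 - 32296 = -32463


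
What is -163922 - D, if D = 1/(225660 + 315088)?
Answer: -88640493657/540748 ≈ -1.6392e+5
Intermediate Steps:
D = 1/540748 ≈ 1.8493e-6
-163922 - D = -163922 - 1*1/540748 = -163922 - 1/540748 = -88640493657/540748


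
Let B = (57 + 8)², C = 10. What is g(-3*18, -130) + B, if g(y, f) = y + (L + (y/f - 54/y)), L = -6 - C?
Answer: 270167/65 ≈ 4156.4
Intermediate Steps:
L = -16 (L = -6 - 1*10 = -6 - 10 = -16)
B = 4225 (B = 65² = 4225)
g(y, f) = -16 + y - 54/y + y/f (g(y, f) = y + (-16 + (y/f - 54/y)) = y + (-16 + (-54/y + y/f)) = y + (-16 - 54/y + y/f) = -16 + y - 54/y + y/f)
g(-3*18, -130) + B = (-16 - 3*18 - 54/((-3*18)) - 3*18/(-130)) + 4225 = (-16 - 54 - 54/(-54) - 54*(-1/130)) + 4225 = (-16 - 54 - 54*(-1/54) + 27/65) + 4225 = (-16 - 54 + 1 + 27/65) + 4225 = -4458/65 + 4225 = 270167/65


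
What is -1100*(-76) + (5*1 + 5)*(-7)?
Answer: 83530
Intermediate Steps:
-1100*(-76) + (5*1 + 5)*(-7) = 83600 + (5 + 5)*(-7) = 83600 + 10*(-7) = 83600 - 70 = 83530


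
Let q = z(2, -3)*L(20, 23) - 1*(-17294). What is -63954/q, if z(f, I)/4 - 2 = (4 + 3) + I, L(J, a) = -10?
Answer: -31977/8527 ≈ -3.7501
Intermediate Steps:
z(f, I) = 36 + 4*I (z(f, I) = 8 + 4*((4 + 3) + I) = 8 + 4*(7 + I) = 8 + (28 + 4*I) = 36 + 4*I)
q = 17054 (q = (36 + 4*(-3))*(-10) - 1*(-17294) = (36 - 12)*(-10) + 17294 = 24*(-10) + 17294 = -240 + 17294 = 17054)
-63954/q = -63954/17054 = -63954*1/17054 = -31977/8527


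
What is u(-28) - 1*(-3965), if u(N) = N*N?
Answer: 4749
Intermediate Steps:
u(N) = N²
u(-28) - 1*(-3965) = (-28)² - 1*(-3965) = 784 + 3965 = 4749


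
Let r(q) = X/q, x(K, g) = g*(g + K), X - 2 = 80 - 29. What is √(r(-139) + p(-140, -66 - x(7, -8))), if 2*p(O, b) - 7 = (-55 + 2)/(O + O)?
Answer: √1216867855/19460 ≈ 1.7926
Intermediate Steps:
X = 53 (X = 2 + (80 - 29) = 2 + 51 = 53)
x(K, g) = g*(K + g)
r(q) = 53/q
p(O, b) = 7/2 - 53/(4*O) (p(O, b) = 7/2 + ((-55 + 2)/(O + O))/2 = 7/2 + (-53*1/(2*O))/2 = 7/2 + (-53/(2*O))/2 = 7/2 - 53/(4*O))
√(r(-139) + p(-140, -66 - x(7, -8))) = √(53/(-139) + (¼)*(-53 + 14*(-140))/(-140)) = √(53*(-1/139) + (¼)*(-1/140)*(-53 - 1960)) = √(-53/139 + (¼)*(-1/140)*(-2013)) = √(-53/139 + 2013/560) = √(250127/77840) = √1216867855/19460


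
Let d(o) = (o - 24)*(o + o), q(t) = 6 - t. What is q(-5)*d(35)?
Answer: 8470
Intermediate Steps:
d(o) = 2*o*(-24 + o) (d(o) = (-24 + o)*(2*o) = 2*o*(-24 + o))
q(-5)*d(35) = (6 - 1*(-5))*(2*35*(-24 + 35)) = (6 + 5)*(2*35*11) = 11*770 = 8470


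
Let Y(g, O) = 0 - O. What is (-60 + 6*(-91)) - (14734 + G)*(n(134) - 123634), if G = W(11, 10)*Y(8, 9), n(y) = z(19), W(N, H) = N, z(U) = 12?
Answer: 1809207364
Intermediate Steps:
Y(g, O) = -O
n(y) = 12
G = -99 (G = 11*(-1*9) = 11*(-9) = -99)
(-60 + 6*(-91)) - (14734 + G)*(n(134) - 123634) = (-60 + 6*(-91)) - (14734 - 99)*(12 - 123634) = (-60 - 546) - 14635*(-123622) = -606 - 1*(-1809207970) = -606 + 1809207970 = 1809207364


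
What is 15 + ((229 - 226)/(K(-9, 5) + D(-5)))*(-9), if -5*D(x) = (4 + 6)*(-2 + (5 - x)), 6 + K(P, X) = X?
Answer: 282/17 ≈ 16.588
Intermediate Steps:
K(P, X) = -6 + X
D(x) = -6 + 2*x (D(x) = -(4 + 6)*(-2 + (5 - x))/5 = -2*(3 - x) = -(30 - 10*x)/5 = -6 + 2*x)
15 + ((229 - 226)/(K(-9, 5) + D(-5)))*(-9) = 15 + ((229 - 226)/((-6 + 5) + (-6 + 2*(-5))))*(-9) = 15 + (3/(-1 + (-6 - 10)))*(-9) = 15 + (3/(-1 - 16))*(-9) = 15 + (3/(-17))*(-9) = 15 + (3*(-1/17))*(-9) = 15 - 3/17*(-9) = 15 + 27/17 = 282/17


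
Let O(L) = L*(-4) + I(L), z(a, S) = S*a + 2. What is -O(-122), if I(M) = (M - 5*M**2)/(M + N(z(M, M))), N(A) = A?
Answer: -3565145/7382 ≈ -482.95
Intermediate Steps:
z(a, S) = 2 + S*a
I(M) = (M - 5*M**2)/(2 + M + M**2) (I(M) = (M - 5*M**2)/(M + (2 + M*M)) = (M - 5*M**2)/(M + (2 + M**2)) = (M - 5*M**2)/(2 + M + M**2))
O(L) = -4*L + L*(1 - 5*L)/(2 + L + L**2) (O(L) = L*(-4) + L*(1 - 5*L)/(2 + L + L**2) = -4*L + L*(1 - 5*L)/(2 + L + L**2))
-O(-122) = -(-122)*(-7 - 9*(-122) - 4*(-122)**2)/(2 - 122 + (-122)**2) = -(-122)*(-7 + 1098 - 4*14884)/(2 - 122 + 14884) = -(-122)*(-7 + 1098 - 59536)/14764 = -(-122)*(-58445)/14764 = -1*3565145/7382 = -3565145/7382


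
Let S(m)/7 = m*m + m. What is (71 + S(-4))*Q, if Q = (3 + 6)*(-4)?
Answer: -5580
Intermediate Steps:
Q = -36 (Q = 9*(-4) = -36)
S(m) = 7*m + 7*m² (S(m) = 7*(m*m + m) = 7*(m² + m) = 7*(m + m²) = 7*m + 7*m²)
(71 + S(-4))*Q = (71 + 7*(-4)*(1 - 4))*(-36) = (71 + 7*(-4)*(-3))*(-36) = (71 + 84)*(-36) = 155*(-36) = -5580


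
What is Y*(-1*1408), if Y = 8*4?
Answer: -45056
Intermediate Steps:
Y = 32
Y*(-1*1408) = 32*(-1*1408) = 32*(-1408) = -45056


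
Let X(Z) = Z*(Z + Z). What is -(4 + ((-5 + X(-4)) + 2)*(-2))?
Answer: 54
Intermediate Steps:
X(Z) = 2*Z² (X(Z) = Z*(2*Z) = 2*Z²)
-(4 + ((-5 + X(-4)) + 2)*(-2)) = -(4 + ((-5 + 2*(-4)²) + 2)*(-2)) = -(4 + ((-5 + 2*16) + 2)*(-2)) = -(4 + ((-5 + 32) + 2)*(-2)) = -(4 + (27 + 2)*(-2)) = -(4 + 29*(-2)) = -(4 - 58) = -1*(-54) = 54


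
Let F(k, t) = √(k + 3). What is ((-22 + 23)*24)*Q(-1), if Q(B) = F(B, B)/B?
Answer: -24*√2 ≈ -33.941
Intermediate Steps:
F(k, t) = √(3 + k)
Q(B) = √(3 + B)/B
((-22 + 23)*24)*Q(-1) = ((-22 + 23)*24)*(√(3 - 1)/(-1)) = (1*24)*(-√2) = 24*(-√2) = -24*√2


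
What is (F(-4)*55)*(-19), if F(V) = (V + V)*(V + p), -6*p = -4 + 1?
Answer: -29260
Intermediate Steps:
p = 1/2 (p = -(-4 + 1)/6 = -1/6*(-3) = 1/2 ≈ 0.50000)
F(V) = 2*V*(1/2 + V) (F(V) = (V + V)*(V + 1/2) = (2*V)*(1/2 + V) = 2*V*(1/2 + V))
(F(-4)*55)*(-19) = (-4*(1 + 2*(-4))*55)*(-19) = (-4*(1 - 8)*55)*(-19) = (-4*(-7)*55)*(-19) = (28*55)*(-19) = 1540*(-19) = -29260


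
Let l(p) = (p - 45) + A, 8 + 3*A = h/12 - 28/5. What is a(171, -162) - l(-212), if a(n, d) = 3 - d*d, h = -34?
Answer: -2338067/90 ≈ -25979.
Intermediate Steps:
A = -493/90 (A = -8/3 + (-34/12 - 28/5)/3 = -8/3 + (-34*1/12 - 28*⅕)/3 = -8/3 + (-17/6 - 28/5)/3 = -8/3 + (⅓)*(-253/30) = -8/3 - 253/90 = -493/90 ≈ -5.4778)
a(n, d) = 3 - d²
l(p) = -4543/90 + p (l(p) = (p - 45) - 493/90 = (-45 + p) - 493/90 = -4543/90 + p)
a(171, -162) - l(-212) = (3 - 1*(-162)²) - (-4543/90 - 212) = (3 - 1*26244) - 1*(-23623/90) = (3 - 26244) + 23623/90 = -26241 + 23623/90 = -2338067/90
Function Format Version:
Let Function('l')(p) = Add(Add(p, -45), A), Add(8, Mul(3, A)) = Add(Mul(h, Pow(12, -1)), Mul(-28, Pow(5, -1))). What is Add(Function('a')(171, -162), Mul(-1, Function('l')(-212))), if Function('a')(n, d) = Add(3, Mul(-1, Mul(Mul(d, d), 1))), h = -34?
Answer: Rational(-2338067, 90) ≈ -25979.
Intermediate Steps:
A = Rational(-493, 90) (A = Add(Rational(-8, 3), Mul(Rational(1, 3), Add(Mul(-34, Pow(12, -1)), Mul(-28, Pow(5, -1))))) = Add(Rational(-8, 3), Mul(Rational(1, 3), Add(Mul(-34, Rational(1, 12)), Mul(-28, Rational(1, 5))))) = Add(Rational(-8, 3), Mul(Rational(1, 3), Add(Rational(-17, 6), Rational(-28, 5)))) = Add(Rational(-8, 3), Mul(Rational(1, 3), Rational(-253, 30))) = Add(Rational(-8, 3), Rational(-253, 90)) = Rational(-493, 90) ≈ -5.4778)
Function('a')(n, d) = Add(3, Mul(-1, Pow(d, 2))) (Function('a')(n, d) = Add(3, Mul(-1, Mul(Pow(d, 2), 1))) = Add(3, Mul(-1, Pow(d, 2))))
Function('l')(p) = Add(Rational(-4543, 90), p) (Function('l')(p) = Add(Add(p, -45), Rational(-493, 90)) = Add(Add(-45, p), Rational(-493, 90)) = Add(Rational(-4543, 90), p))
Add(Function('a')(171, -162), Mul(-1, Function('l')(-212))) = Add(Add(3, Mul(-1, Pow(-162, 2))), Mul(-1, Add(Rational(-4543, 90), -212))) = Add(Add(3, Mul(-1, 26244)), Mul(-1, Rational(-23623, 90))) = Add(Add(3, -26244), Rational(23623, 90)) = Add(-26241, Rational(23623, 90)) = Rational(-2338067, 90)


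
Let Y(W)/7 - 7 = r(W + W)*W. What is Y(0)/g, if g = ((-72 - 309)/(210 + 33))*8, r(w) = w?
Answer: -3969/1016 ≈ -3.9065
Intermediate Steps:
Y(W) = 49 + 14*W**2 (Y(W) = 49 + 7*((W + W)*W) = 49 + 7*((2*W)*W) = 49 + 7*(2*W**2) = 49 + 14*W**2)
g = -1016/81 (g = -381/243*8 = -381*1/243*8 = -127/81*8 = -1016/81 ≈ -12.543)
Y(0)/g = (49 + 14*0**2)/(-1016/81) = (49 + 14*0)*(-81/1016) = (49 + 0)*(-81/1016) = 49*(-81/1016) = -3969/1016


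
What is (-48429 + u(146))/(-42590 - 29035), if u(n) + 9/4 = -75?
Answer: 2587/3820 ≈ 0.67723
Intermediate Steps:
u(n) = -309/4 (u(n) = -9/4 - 75 = -309/4)
(-48429 + u(146))/(-42590 - 29035) = (-48429 - 309/4)/(-42590 - 29035) = -194025/4/(-71625) = -194025/4*(-1/71625) = 2587/3820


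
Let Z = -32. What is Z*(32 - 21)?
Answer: -352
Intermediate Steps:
Z*(32 - 21) = -32*(32 - 21) = -32*11 = -352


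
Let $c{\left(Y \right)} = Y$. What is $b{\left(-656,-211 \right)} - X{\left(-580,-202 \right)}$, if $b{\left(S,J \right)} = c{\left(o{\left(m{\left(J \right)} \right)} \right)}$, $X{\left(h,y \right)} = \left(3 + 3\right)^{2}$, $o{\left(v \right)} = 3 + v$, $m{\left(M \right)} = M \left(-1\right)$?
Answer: $178$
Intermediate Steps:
$m{\left(M \right)} = - M$
$X{\left(h,y \right)} = 36$ ($X{\left(h,y \right)} = 6^{2} = 36$)
$b{\left(S,J \right)} = 3 - J$
$b{\left(-656,-211 \right)} - X{\left(-580,-202 \right)} = \left(3 - -211\right) - 36 = \left(3 + 211\right) - 36 = 214 - 36 = 178$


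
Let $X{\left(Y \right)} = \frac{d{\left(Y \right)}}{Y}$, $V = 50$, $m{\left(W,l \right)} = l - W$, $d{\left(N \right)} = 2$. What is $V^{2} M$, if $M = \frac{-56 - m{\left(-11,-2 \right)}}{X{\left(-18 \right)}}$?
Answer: $1462500$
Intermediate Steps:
$X{\left(Y \right)} = \frac{2}{Y}$
$M = 585$ ($M = \frac{-56 - \left(-2 - -11\right)}{2 \frac{1}{-18}} = \frac{-56 - \left(-2 + 11\right)}{2 \left(- \frac{1}{18}\right)} = \frac{-56 - 9}{- \frac{1}{9}} = \left(-56 - 9\right) \left(-9\right) = \left(-65\right) \left(-9\right) = 585$)
$V^{2} M = 50^{2} \cdot 585 = 2500 \cdot 585 = 1462500$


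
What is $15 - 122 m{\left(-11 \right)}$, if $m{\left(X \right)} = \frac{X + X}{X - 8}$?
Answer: $- \frac{2399}{19} \approx -126.26$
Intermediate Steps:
$m{\left(X \right)} = \frac{2 X}{-8 + X}$
$15 - 122 m{\left(-11 \right)} = 15 - 122 \cdot 2 \left(-11\right) \frac{1}{-8 - 11} = 15 - 122 \cdot 2 \left(-11\right) \frac{1}{-19} = 15 - 122 \cdot 2 \left(-11\right) \left(- \frac{1}{19}\right) = 15 - \frac{2684}{19} = - \frac{2399}{19}$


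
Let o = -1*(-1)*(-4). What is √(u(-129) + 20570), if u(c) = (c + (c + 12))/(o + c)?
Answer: 2*√90973862/133 ≈ 143.43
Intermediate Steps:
o = -4 (o = 1*(-4) = -4)
u(c) = (12 + 2*c)/(-4 + c) (u(c) = (c + (c + 12))/(-4 + c) = (c + (12 + c))/(-4 + c) = (12 + 2*c)/(-4 + c))
√(u(-129) + 20570) = √(2*(6 - 129)/(-4 - 129) + 20570) = √(2*(-123)/(-133) + 20570) = √(2*(-1/133)*(-123) + 20570) = √(246/133 + 20570) = √(2736056/133) = 2*√90973862/133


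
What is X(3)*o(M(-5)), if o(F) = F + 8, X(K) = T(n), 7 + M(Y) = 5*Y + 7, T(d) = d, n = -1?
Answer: 17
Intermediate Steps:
M(Y) = 5*Y (M(Y) = -7 + (5*Y + 7) = -7 + (7 + 5*Y) = 5*Y)
X(K) = -1
o(F) = 8 + F
X(3)*o(M(-5)) = -(8 + 5*(-5)) = -(8 - 25) = -1*(-17) = 17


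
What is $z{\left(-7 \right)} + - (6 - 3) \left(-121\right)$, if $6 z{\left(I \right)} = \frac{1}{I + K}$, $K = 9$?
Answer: $\frac{4357}{12} \approx 363.08$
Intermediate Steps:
$z{\left(I \right)} = \frac{1}{6 \left(9 + I\right)}$ ($z{\left(I \right)} = \frac{1}{6 \left(I + 9\right)} = \frac{1}{6 \left(9 + I\right)}$)
$z{\left(-7 \right)} + - (6 - 3) \left(-121\right) = \frac{1}{6 \left(9 - 7\right)} + - (6 - 3) \left(-121\right) = \frac{1}{6 \cdot 2} + \left(-1\right) 3 \left(-121\right) = \frac{1}{6} \cdot \frac{1}{2} - -363 = \frac{1}{12} + 363 = \frac{4357}{12}$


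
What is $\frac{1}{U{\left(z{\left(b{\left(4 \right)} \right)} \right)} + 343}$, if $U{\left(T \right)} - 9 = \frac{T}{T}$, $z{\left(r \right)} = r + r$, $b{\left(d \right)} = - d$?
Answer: $\frac{1}{353} \approx 0.0028329$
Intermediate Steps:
$z{\left(r \right)} = 2 r$
$U{\left(T \right)} = 10$ ($U{\left(T \right)} = 9 + \frac{T}{T} = 9 + 1 = 10$)
$\frac{1}{U{\left(z{\left(b{\left(4 \right)} \right)} \right)} + 343} = \frac{1}{10 + 343} = \frac{1}{353}$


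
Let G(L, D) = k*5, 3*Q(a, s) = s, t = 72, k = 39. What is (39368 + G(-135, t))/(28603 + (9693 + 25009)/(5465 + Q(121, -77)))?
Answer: 322794517/233423930 ≈ 1.3829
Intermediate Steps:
Q(a, s) = s/3
G(L, D) = 195 (G(L, D) = 39*5 = 195)
(39368 + G(-135, t))/(28603 + (9693 + 25009)/(5465 + Q(121, -77))) = (39368 + 195)/(28603 + (9693 + 25009)/(5465 + (⅓)*(-77))) = 39563/(28603 + 34702/(5465 - 77/3)) = 39563/(28603 + 34702/(16318/3)) = 39563/(28603 + 34702*(3/16318)) = 39563/(28603 + 52053/8159) = 39563/(233423930/8159) = 39563*(8159/233423930) = 322794517/233423930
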